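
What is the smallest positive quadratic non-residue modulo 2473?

5

(2/2473) = +1, so 2 is a residue.
(3/2473) = +1, so 3 is a residue.
(4/2473) = +1, so 4 is a residue.
(5/2473) = −1, so 5 is the smallest positive non-residue mod 2473.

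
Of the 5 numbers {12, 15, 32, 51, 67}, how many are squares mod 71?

3

(12/71) = +1 → QR.
(15/71) = +1 → QR.
(32/71) = +1 → QR.
(51/71) = -1 → non-residue.
(67/71) = -1 → non-residue.
Total quadratic residues among the 5: 3.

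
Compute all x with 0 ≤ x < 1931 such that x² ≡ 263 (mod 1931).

814, 1117

Since 1931 ≡ 3 (mod 4), a square root of 263 is 263^((1931+1)/4) = 263^483 mod 1931.
Repeated squaring: 263^2≡1584, 263^4≡687, 263^8≡805, 263^16≡1140, 263^32≡37, 263^64≡1369, 263^128≡1091, 263^256≡785 (mod 1931).
263^483 = 263^(256+128+64+32+2+1) ≡ 1117 (mod 1931).
Check: 1117² = 1247689 ≡ 263 (mod 1931). The two roots are 814 and 1117.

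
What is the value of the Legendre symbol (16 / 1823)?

Pull out 2^4: since 1823 ≡ 7 (mod 8), (2/1823) = +1, so (2/1823)^4 = +1.
Reached (1/1823) = 1. Collecting the sign flips along the way, the symbol is +1.

1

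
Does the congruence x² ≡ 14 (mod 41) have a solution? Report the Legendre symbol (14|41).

-1

Euler's criterion: (14/41) ≡ 14^20 (mod 41).
14^2 ≡ 32 (mod 41)
14^4 ≡ 40 (mod 41)
14^8 ≡ 1 (mod 41)
14^16 ≡ 1 (mod 41)
14^20 = 14^(16+4) ≡ 40 (mod 41).
Result is 40 ≡ −1, so (14/41) = −1.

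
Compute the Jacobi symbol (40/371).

Pull out 2^3: since 371 ≡ 3 (mod 8), (2/371) = -1, so (2/371)^3 = -1.
Reciprocity: 5 ≡ 1 and 371 ≡ 3 (mod 4), so (5/371) = +(371/5).
Reduce top mod 5: now compute (1/5).
Reached (1/5) = 1. Collecting the sign flips along the way, the symbol is -1.

-1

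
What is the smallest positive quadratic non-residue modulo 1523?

2

(2/1523) = −1, so 2 is the smallest positive non-residue mod 1523.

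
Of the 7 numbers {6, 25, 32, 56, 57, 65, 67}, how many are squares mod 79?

4

(6/79) = -1 → non-residue.
(25/79) = +1 → QR.
(32/79) = +1 → QR.
(56/79) = -1 → non-residue.
(57/79) = -1 → non-residue.
(65/79) = +1 → QR.
(67/79) = +1 → QR.
Total quadratic residues among the 7: 4.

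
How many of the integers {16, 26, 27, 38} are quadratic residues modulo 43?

(16/43) = +1 → QR.
(26/43) = -1 → non-residue.
(27/43) = -1 → non-residue.
(38/43) = +1 → QR.
Total quadratic residues among the 4: 2.

2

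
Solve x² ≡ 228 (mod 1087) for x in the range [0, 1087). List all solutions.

Since 1087 ≡ 3 (mod 4), a square root of 228 is 228^((1087+1)/4) = 228^272 mod 1087.
Repeated squaring: 228^2≡895, 228^4≡993, 228^8≡140, 228^16≡34, 228^32≡69, 228^64≡413, 228^128≡997, 228^256≡491 (mod 1087).
228^272 = 228^(256+16) ≡ 389 (mod 1087).
Check: 389² = 151321 ≡ 228 (mod 1087). The two roots are 389 and 698.

389, 698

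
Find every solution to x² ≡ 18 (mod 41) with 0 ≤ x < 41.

10, 31

41 ≡ 1 (mod 4), so we find a root by search.
Trying successive values, 10² = 100 ≡ 18 (mod 41). The other root is 41 − 10 = 31.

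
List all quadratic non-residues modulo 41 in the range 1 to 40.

3,6,7,11,12,13,14,15,17,19,22,24,26,27,28,29,30,34,35,38

Square k = 1,…,20 (k and 41−k give the same square):
1²=1, 2²=4, 3²=9, 4²=16, 5²=25, 6²=36, 7²≡8, 8²≡23, 9²≡40, 10²≡18, 11²≡39, 12²≡21, 13²≡5, 14²≡32, 15²≡20, 16²≡10, 17²≡2, 18²≡37, 19²≡33, 20²≡31 (mod 41).
The residues are {1, 2, 4, 5, 8, 9, 10, 16, 18, 20, 21, 23, 25, 31, 32, 33, 36, 37, 39, 40}; the non-residues are the remaining 20 nonzero classes.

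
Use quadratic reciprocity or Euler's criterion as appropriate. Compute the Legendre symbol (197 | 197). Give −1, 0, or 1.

0

First reduce: 197 ≡ 0 (mod 197).
Top reduces to 0: gcd > 1, so the symbol is 0.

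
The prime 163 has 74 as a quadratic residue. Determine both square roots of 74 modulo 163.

Since 163 ≡ 3 (mod 4), a square root of 74 is 74^((163+1)/4) = 74^41 mod 163.
Repeated squaring: 74^2≡97, 74^4≡118, 74^8≡69, 74^16≡34, 74^32≡15 (mod 163).
74^41 = 74^(32+8+1) ≡ 143 (mod 163).
Check: 143² = 20449 ≡ 74 (mod 163). The two roots are 20 and 143.

20, 143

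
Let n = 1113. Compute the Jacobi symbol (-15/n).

First reduce: -15 ≡ 1098 (mod 1113).
Pull out 2: since 1113 ≡ 1 (mod 8), (2/1113) = +1.
Reciprocity: 549 ≡ 1 and 1113 ≡ 1 (mod 4), so (549/1113) = +(1113/549).
Reduce top mod 549: now compute (15/549).
Reciprocity: 15 ≡ 3 and 549 ≡ 1 (mod 4), so (15/549) = +(549/15).
Reduce top mod 15: now compute (9/15).
Reciprocity: 9 ≡ 1 and 15 ≡ 3 (mod 4), so (9/15) = +(15/9).
Reduce top mod 9: now compute (6/9).
Pull out 2: since 9 ≡ 1 (mod 8), (2/9) = +1.
Reciprocity: 3 ≡ 3 and 9 ≡ 1 (mod 4), so (3/9) = +(9/3).
Reduce top mod 3: now compute (0/3).
Top reduces to 0: gcd > 1, so the symbol is 0.

0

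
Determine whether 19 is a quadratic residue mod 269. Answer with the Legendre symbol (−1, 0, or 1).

Euler's criterion: (19/269) ≡ 19^134 (mod 269).
19^2 ≡ 92 (mod 269)
19^4 ≡ 125 (mod 269)
19^8 ≡ 23 (mod 269)
19^16 ≡ 260 (mod 269)
19^32 ≡ 81 (mod 269)
19^64 ≡ 105 (mod 269)
19^128 ≡ 265 (mod 269)
19^134 = 19^(128+4+2) ≡ 268 (mod 269).
Result is 268 ≡ −1, so (19/269) = −1.

-1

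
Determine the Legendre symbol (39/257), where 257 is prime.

-1

Euler's criterion: (39/257) ≡ 39^128 (mod 257).
39^2 ≡ 236 (mod 257)
39^4 ≡ 184 (mod 257)
39^8 ≡ 189 (mod 257)
39^16 ≡ 255 (mod 257)
39^32 ≡ 4 (mod 257)
39^64 ≡ 16 (mod 257)
39^128 ≡ 256 (mod 257)
39^128 = 39^(128) ≡ 256 (mod 257).
Result is 256 ≡ −1, so (39/257) = −1.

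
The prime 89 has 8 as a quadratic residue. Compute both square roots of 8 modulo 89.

39, 50

89 ≡ 1 (mod 4), so we find a root by search.
Trying successive values, 39² = 1521 ≡ 8 (mod 89). The other root is 89 − 39 = 50.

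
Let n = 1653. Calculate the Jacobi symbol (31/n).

Reciprocity: 31 ≡ 3 and 1653 ≡ 1 (mod 4), so (31/1653) = +(1653/31).
Reduce top mod 31: now compute (10/31).
Pull out 2: since 31 ≡ 7 (mod 8), (2/31) = +1.
Reciprocity: 5 ≡ 1 and 31 ≡ 3 (mod 4), so (5/31) = +(31/5).
Reduce top mod 5: now compute (1/5).
Reached (1/5) = 1. Collecting the sign flips along the way, the symbol is +1.

1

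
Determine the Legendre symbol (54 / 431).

1

Euler's criterion: (54/431) ≡ 54^215 (mod 431).
54^2 ≡ 330 (mod 431)
54^4 ≡ 288 (mod 431)
54^8 ≡ 192 (mod 431)
54^16 ≡ 229 (mod 431)
54^32 ≡ 290 (mod 431)
54^64 ≡ 55 (mod 431)
54^128 ≡ 8 (mod 431)
54^215 = 54^(128+64+16+4+2+1) ≡ 1 (mod 431).
Result is 1, so (54/431) = 1.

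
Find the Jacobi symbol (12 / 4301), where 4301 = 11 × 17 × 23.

-1

Pull out 2^2: since 4301 ≡ 5 (mod 8), (2/4301) = -1, so (2/4301)^2 = +1.
Reciprocity: 3 ≡ 3 and 4301 ≡ 1 (mod 4), so (3/4301) = +(4301/3).
Reduce top mod 3: now compute (2/3).
Pull out 2: since 3 ≡ 3 (mod 8), (2/3) = -1.
Reached (1/3) = 1. Collecting the sign flips along the way, the symbol is -1.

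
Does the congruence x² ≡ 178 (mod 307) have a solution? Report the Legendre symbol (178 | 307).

-1

Pull out 2: since 307 ≡ 3 (mod 8), (2/307) = -1.
Reciprocity: 89 ≡ 1 and 307 ≡ 3 (mod 4), so (89/307) = +(307/89).
Reduce top mod 89: now compute (40/89).
Pull out 2^3: since 89 ≡ 1 (mod 8), (2/89) = +1, so (2/89)^3 = +1.
Reciprocity: 5 ≡ 1 and 89 ≡ 1 (mod 4), so (5/89) = +(89/5).
Reduce top mod 5: now compute (4/5).
Pull out 2^2: since 5 ≡ 5 (mod 8), (2/5) = -1, so (2/5)^2 = +1.
Reached (1/5) = 1. Collecting the sign flips along the way, the symbol is -1.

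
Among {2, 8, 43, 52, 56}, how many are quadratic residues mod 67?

1

(2/67) = -1 → non-residue.
(8/67) = -1 → non-residue.
(43/67) = -1 → non-residue.
(52/67) = -1 → non-residue.
(56/67) = +1 → QR.
Total quadratic residues among the 5: 1.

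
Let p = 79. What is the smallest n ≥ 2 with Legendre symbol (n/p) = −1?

3

(2/79) = +1, so 2 is a residue.
(3/79) = −1, so 3 is the smallest positive non-residue mod 79.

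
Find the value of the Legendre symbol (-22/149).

1

First reduce: -22 ≡ 127 (mod 149).
Reciprocity: 127 ≡ 3 and 149 ≡ 1 (mod 4), so (127/149) = +(149/127).
Reduce top mod 127: now compute (22/127).
Pull out 2: since 127 ≡ 7 (mod 8), (2/127) = +1.
Reciprocity: 11 ≡ 3 and 127 ≡ 3 (mod 4), so (11/127) = −(127/11).
Reduce top mod 11: now compute (6/11).
Pull out 2: since 11 ≡ 3 (mod 8), (2/11) = -1.
Reciprocity: 3 ≡ 3 and 11 ≡ 3 (mod 4), so (3/11) = −(11/3).
Reduce top mod 3: now compute (2/3).
Pull out 2: since 3 ≡ 3 (mod 8), (2/3) = -1.
Reached (1/3) = 1. Collecting the sign flips along the way, the symbol is +1.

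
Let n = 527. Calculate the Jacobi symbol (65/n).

1

Reciprocity: 65 ≡ 1 and 527 ≡ 3 (mod 4), so (65/527) = +(527/65).
Reduce top mod 65: now compute (7/65).
Reciprocity: 7 ≡ 3 and 65 ≡ 1 (mod 4), so (7/65) = +(65/7).
Reduce top mod 7: now compute (2/7).
Pull out 2: since 7 ≡ 7 (mod 8), (2/7) = +1.
Reached (1/7) = 1. Collecting the sign flips along the way, the symbol is +1.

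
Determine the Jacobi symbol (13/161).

Reciprocity: 13 ≡ 1 and 161 ≡ 1 (mod 4), so (13/161) = +(161/13).
Reduce top mod 13: now compute (5/13).
Reciprocity: 5 ≡ 1 and 13 ≡ 1 (mod 4), so (5/13) = +(13/5).
Reduce top mod 5: now compute (3/5).
Reciprocity: 3 ≡ 3 and 5 ≡ 1 (mod 4), so (3/5) = +(5/3).
Reduce top mod 3: now compute (2/3).
Pull out 2: since 3 ≡ 3 (mod 8), (2/3) = -1.
Reached (1/3) = 1. Collecting the sign flips along the way, the symbol is -1.

-1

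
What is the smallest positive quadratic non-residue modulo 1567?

3

(2/1567) = +1, so 2 is a residue.
(3/1567) = −1, so 3 is the smallest positive non-residue mod 1567.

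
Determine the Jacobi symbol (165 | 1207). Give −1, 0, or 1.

1

Reciprocity: 165 ≡ 1 and 1207 ≡ 3 (mod 4), so (165/1207) = +(1207/165).
Reduce top mod 165: now compute (52/165).
Pull out 2^2: since 165 ≡ 5 (mod 8), (2/165) = -1, so (2/165)^2 = +1.
Reciprocity: 13 ≡ 1 and 165 ≡ 1 (mod 4), so (13/165) = +(165/13).
Reduce top mod 13: now compute (9/13).
Reciprocity: 9 ≡ 1 and 13 ≡ 1 (mod 4), so (9/13) = +(13/9).
Reduce top mod 9: now compute (4/9).
Pull out 2^2: since 9 ≡ 1 (mod 8), (2/9) = +1, so (2/9)^2 = +1.
Reached (1/9) = 1. Collecting the sign flips along the way, the symbol is +1.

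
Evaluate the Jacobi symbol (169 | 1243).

1

Reciprocity: 169 ≡ 1 and 1243 ≡ 3 (mod 4), so (169/1243) = +(1243/169).
Reduce top mod 169: now compute (60/169).
Pull out 2^2: since 169 ≡ 1 (mod 8), (2/169) = +1, so (2/169)^2 = +1.
Reciprocity: 15 ≡ 3 and 169 ≡ 1 (mod 4), so (15/169) = +(169/15).
Reduce top mod 15: now compute (4/15).
Pull out 2^2: since 15 ≡ 7 (mod 8), (2/15) = +1, so (2/15)^2 = +1.
Reached (1/15) = 1. Collecting the sign flips along the way, the symbol is +1.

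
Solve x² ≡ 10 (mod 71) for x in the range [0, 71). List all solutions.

9, 62

Since 71 ≡ 3 (mod 4), a square root of 10 is 10^((71+1)/4) = 10^18 mod 71.
Repeated squaring: 10^2≡29, 10^4≡60, 10^8≡50, 10^16≡15 (mod 71).
10^18 = 10^(16+2) ≡ 9 (mod 71).
Check: 9² = 81 ≡ 10 (mod 71). The two roots are 9 and 62.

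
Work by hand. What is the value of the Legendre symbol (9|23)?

Reciprocity: 9 ≡ 1 and 23 ≡ 3 (mod 4), so (9/23) = +(23/9).
Reduce top mod 9: now compute (5/9).
Reciprocity: 5 ≡ 1 and 9 ≡ 1 (mod 4), so (5/9) = +(9/5).
Reduce top mod 5: now compute (4/5).
Pull out 2^2: since 5 ≡ 5 (mod 8), (2/5) = -1, so (2/5)^2 = +1.
Reached (1/5) = 1. Collecting the sign flips along the way, the symbol is +1.

1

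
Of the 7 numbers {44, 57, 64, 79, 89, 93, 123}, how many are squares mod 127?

3

(44/127) = +1 → QR.
(57/127) = -1 → non-residue.
(64/127) = +1 → QR.
(79/127) = +1 → QR.
(89/127) = -1 → non-residue.
(93/127) = -1 → non-residue.
(123/127) = -1 → non-residue.
Total quadratic residues among the 7: 3.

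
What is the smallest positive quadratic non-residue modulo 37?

2

(2/37) = −1, so 2 is the smallest positive non-residue mod 37.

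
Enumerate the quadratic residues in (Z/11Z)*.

1,3,4,5,9

Square k = 1,…,5 (k and 11−k give the same square):
1²=1, 2²=4, 3²=9, 4²≡5, 5²≡3 (mod 11).
So the quadratic residues mod 11 are {1, 3, 4, 5, 9}.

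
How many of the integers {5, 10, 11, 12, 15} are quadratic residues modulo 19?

2

(5/19) = +1 → QR.
(10/19) = -1 → non-residue.
(11/19) = +1 → QR.
(12/19) = -1 → non-residue.
(15/19) = -1 → non-residue.
Total quadratic residues among the 5: 2.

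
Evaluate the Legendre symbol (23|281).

Reciprocity: 23 ≡ 3 and 281 ≡ 1 (mod 4), so (23/281) = +(281/23).
Reduce top mod 23: now compute (5/23).
Reciprocity: 5 ≡ 1 and 23 ≡ 3 (mod 4), so (5/23) = +(23/5).
Reduce top mod 5: now compute (3/5).
Reciprocity: 3 ≡ 3 and 5 ≡ 1 (mod 4), so (3/5) = +(5/3).
Reduce top mod 3: now compute (2/3).
Pull out 2: since 3 ≡ 3 (mod 8), (2/3) = -1.
Reached (1/3) = 1. Collecting the sign flips along the way, the symbol is -1.

-1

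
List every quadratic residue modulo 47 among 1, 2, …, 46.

Square k = 1,…,23 (k and 47−k give the same square):
1²=1, 2²=4, 3²=9, 4²=16, 5²=25, 6²=36, 7²≡2, 8²≡17, 9²≡34, 10²≡6, 11²≡27, 12²≡3, 13²≡28, 14²≡8, 15²≡37, 16²≡21, 17²≡7, 18²≡42, 19²≡32, 20²≡24, 21²≡18, 22²≡14, 23²≡12 (mod 47).
So the quadratic residues mod 47 are {1, 2, 3, 4, 6, 7, 8, 9, 12, 14, 16, 17, 18, 21, 24, 25, 27, 28, 32, 34, 36, 37, 42}.

1, 2, 3, 4, 6, 7, 8, 9, 12, 14, 16, 17, 18, 21, 24, 25, 27, 28, 32, 34, 36, 37, 42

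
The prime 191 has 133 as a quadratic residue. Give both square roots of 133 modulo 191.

18, 173

Since 191 ≡ 3 (mod 4), a square root of 133 is 133^((191+1)/4) = 133^48 mod 191.
Repeated squaring: 133^2≡117, 133^4≡128, 133^8≡149, 133^16≡45, 133^32≡115 (mod 191).
133^48 = 133^(32+16) ≡ 18 (mod 191).
Check: 18² = 324 ≡ 133 (mod 191). The two roots are 18 and 173.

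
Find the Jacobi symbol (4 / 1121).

1

Pull out 2^2: since 1121 ≡ 1 (mod 8), (2/1121) = +1, so (2/1121)^2 = +1.
Reached (1/1121) = 1. Collecting the sign flips along the way, the symbol is +1.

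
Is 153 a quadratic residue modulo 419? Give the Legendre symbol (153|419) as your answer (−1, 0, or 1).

Reciprocity: 153 ≡ 1 and 419 ≡ 3 (mod 4), so (153/419) = +(419/153).
Reduce top mod 153: now compute (113/153).
Reciprocity: 113 ≡ 1 and 153 ≡ 1 (mod 4), so (113/153) = +(153/113).
Reduce top mod 113: now compute (40/113).
Pull out 2^3: since 113 ≡ 1 (mod 8), (2/113) = +1, so (2/113)^3 = +1.
Reciprocity: 5 ≡ 1 and 113 ≡ 1 (mod 4), so (5/113) = +(113/5).
Reduce top mod 5: now compute (3/5).
Reciprocity: 3 ≡ 3 and 5 ≡ 1 (mod 4), so (3/5) = +(5/3).
Reduce top mod 3: now compute (2/3).
Pull out 2: since 3 ≡ 3 (mod 8), (2/3) = -1.
Reached (1/3) = 1. Collecting the sign flips along the way, the symbol is -1.

-1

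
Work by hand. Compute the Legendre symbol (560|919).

Euler's criterion: (560/919) ≡ 560^459 (mod 919).
560^2 ≡ 221 (mod 919)
560^4 ≡ 134 (mod 919)
560^8 ≡ 495 (mod 919)
560^16 ≡ 571 (mod 919)
560^32 ≡ 715 (mod 919)
560^64 ≡ 261 (mod 919)
560^128 ≡ 115 (mod 919)
560^256 ≡ 359 (mod 919)
560^459 = 560^(256+128+64+8+2+1) ≡ 918 (mod 919).
Result is 918 ≡ −1, so (560/919) = −1.

-1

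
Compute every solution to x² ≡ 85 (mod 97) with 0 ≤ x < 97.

97 ≡ 1 (mod 4), so we find a root by search.
Trying successive values, 45² = 2025 ≡ 85 (mod 97). The other root is 97 − 45 = 52.

45, 52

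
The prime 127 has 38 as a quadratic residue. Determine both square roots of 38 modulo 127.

61, 66

Since 127 ≡ 3 (mod 4), a square root of 38 is 38^((127+1)/4) = 38^32 mod 127.
Repeated squaring: 38^2≡47, 38^4≡50, 38^8≡87, 38^16≡76, 38^32≡61 (mod 127).
38^32 = 38^(32) ≡ 61 (mod 127).
Check: 61² = 3721 ≡ 38 (mod 127). The two roots are 61 and 66.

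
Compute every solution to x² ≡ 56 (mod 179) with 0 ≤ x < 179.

Since 179 ≡ 3 (mod 4), a square root of 56 is 56^((179+1)/4) = 56^45 mod 179.
Repeated squaring: 56^2≡93, 56^4≡57, 56^8≡27, 56^16≡13, 56^32≡169 (mod 179).
56^45 = 56^(32+8+4+1) ≡ 45 (mod 179).
Check: 45² = 2025 ≡ 56 (mod 179). The two roots are 45 and 134.

45, 134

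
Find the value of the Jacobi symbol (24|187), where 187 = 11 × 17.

1

Pull out 2^3: since 187 ≡ 3 (mod 8), (2/187) = -1, so (2/187)^3 = -1.
Reciprocity: 3 ≡ 3 and 187 ≡ 3 (mod 4), so (3/187) = −(187/3).
Reduce top mod 3: now compute (1/3).
Reached (1/3) = 1. Collecting the sign flips along the way, the symbol is +1.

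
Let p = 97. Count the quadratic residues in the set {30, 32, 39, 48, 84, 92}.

2

(30/97) = -1 → non-residue.
(32/97) = +1 → QR.
(39/97) = -1 → non-residue.
(48/97) = +1 → QR.
(84/97) = -1 → non-residue.
(92/97) = -1 → non-residue.
Total quadratic residues among the 6: 2.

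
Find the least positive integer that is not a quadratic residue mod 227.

2

(2/227) = −1, so 2 is the smallest positive non-residue mod 227.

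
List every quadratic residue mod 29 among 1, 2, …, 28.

1,4,5,6,7,9,13,16,20,22,23,24,25,28

Square k = 1,…,14 (k and 29−k give the same square):
1²=1, 2²=4, 3²=9, 4²=16, 5²=25, 6²≡7, 7²≡20, 8²≡6, 9²≡23, 10²≡13, 11²≡5, 12²≡28, 13²≡24, 14²≡22 (mod 29).
So the quadratic residues mod 29 are {1, 4, 5, 6, 7, 9, 13, 16, 20, 22, 23, 24, 25, 28}.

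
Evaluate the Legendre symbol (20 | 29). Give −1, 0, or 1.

Pull out 2^2: since 29 ≡ 5 (mod 8), (2/29) = -1, so (2/29)^2 = +1.
Reciprocity: 5 ≡ 1 and 29 ≡ 1 (mod 4), so (5/29) = +(29/5).
Reduce top mod 5: now compute (4/5).
Pull out 2^2: since 5 ≡ 5 (mod 8), (2/5) = -1, so (2/5)^2 = +1.
Reached (1/5) = 1. Collecting the sign flips along the way, the symbol is +1.

1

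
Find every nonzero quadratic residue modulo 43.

1,4,6,9,10,11,13,14,15,16,17,21,23,24,25,31,35,36,38,40,41

Square k = 1,…,21 (k and 43−k give the same square):
1²=1, 2²=4, 3²=9, 4²=16, 5²=25, 6²=36, 7²≡6, 8²≡21, 9²≡38, 10²≡14, 11²≡35, 12²≡15, 13²≡40, 14²≡24, 15²≡10, 16²≡41, 17²≡31, 18²≡23, 19²≡17, 20²≡13, 21²≡11 (mod 43).
So the quadratic residues mod 43 are {1, 4, 6, 9, 10, 11, 13, 14, 15, 16, 17, 21, 23, 24, 25, 31, 35, 36, 38, 40, 41}.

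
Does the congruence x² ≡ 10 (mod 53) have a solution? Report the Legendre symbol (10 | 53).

Euler's criterion: (10/53) ≡ 10^26 (mod 53).
10^2 ≡ 47 (mod 53)
10^4 ≡ 36 (mod 53)
10^8 ≡ 24 (mod 53)
10^16 ≡ 46 (mod 53)
10^26 = 10^(16+8+2) ≡ 1 (mod 53).
Result is 1, so (10/53) = 1.

1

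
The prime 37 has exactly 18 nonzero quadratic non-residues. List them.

2 5 6 8 13 14 15 17 18 19 20 22 23 24 29 31 32 35

Square k = 1,…,18 (k and 37−k give the same square):
1²=1, 2²=4, 3²=9, 4²=16, 5²=25, 6²=36, 7²≡12, 8²≡27, 9²≡7, 10²≡26, 11²≡10, 12²≡33, 13²≡21, 14²≡11, 15²≡3, 16²≡34, 17²≡30, 18²≡28 (mod 37).
The residues are {1, 3, 4, 7, 9, 10, 11, 12, 16, 21, 25, 26, 27, 28, 30, 33, 34, 36}; the non-residues are the remaining 18 nonzero classes.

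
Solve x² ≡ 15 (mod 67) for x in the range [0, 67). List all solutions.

22, 45

Since 67 ≡ 3 (mod 4), a square root of 15 is 15^((67+1)/4) = 15^17 mod 67.
Repeated squaring: 15^2≡24, 15^4≡40, 15^8≡59, 15^16≡64 (mod 67).
15^17 = 15^(16+1) ≡ 22 (mod 67).
Check: 22² = 484 ≡ 15 (mod 67). The two roots are 22 and 45.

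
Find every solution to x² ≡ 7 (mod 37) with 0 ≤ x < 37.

37 ≡ 1 (mod 4), so we find a root by search.
Trying successive values, 9² = 81 ≡ 7 (mod 37). The other root is 37 − 9 = 28.

9, 28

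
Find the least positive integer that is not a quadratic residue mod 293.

2

(2/293) = −1, so 2 is the smallest positive non-residue mod 293.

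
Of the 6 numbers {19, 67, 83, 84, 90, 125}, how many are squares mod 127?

2

(19/127) = +1 → QR.
(67/127) = -1 → non-residue.
(83/127) = -1 → non-residue.
(84/127) = +1 → QR.
(90/127) = -1 → non-residue.
(125/127) = -1 → non-residue.
Total quadratic residues among the 6: 2.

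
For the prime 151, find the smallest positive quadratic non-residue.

(2/151) = +1, so 2 is a residue.
(3/151) = −1, so 3 is the smallest positive non-residue mod 151.

3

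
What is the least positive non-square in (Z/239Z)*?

7

(2/239) = +1, so 2 is a residue.
(3/239) = +1, so 3 is a residue.
(4/239) = +1, so 4 is a residue.
(5/239) = +1, so 5 is a residue.
(6/239) = +1, so 6 is a residue.
(7/239) = −1, so 7 is the smallest positive non-residue mod 239.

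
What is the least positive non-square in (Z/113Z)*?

3

(2/113) = +1, so 2 is a residue.
(3/113) = −1, so 3 is the smallest positive non-residue mod 113.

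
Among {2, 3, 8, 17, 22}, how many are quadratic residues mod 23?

3

(2/23) = +1 → QR.
(3/23) = +1 → QR.
(8/23) = +1 → QR.
(17/23) = -1 → non-residue.
(22/23) = -1 → non-residue.
Total quadratic residues among the 5: 3.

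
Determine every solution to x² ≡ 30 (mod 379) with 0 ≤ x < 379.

48, 331

Since 379 ≡ 3 (mod 4), a square root of 30 is 30^((379+1)/4) = 30^95 mod 379.
Repeated squaring: 30^2≡142, 30^4≡77, 30^8≡244, 30^16≡33, 30^32≡331, 30^64≡30 (mod 379).
30^95 = 30^(64+16+8+4+2+1) ≡ 331 (mod 379).
Check: 331² = 109561 ≡ 30 (mod 379). The two roots are 48 and 331.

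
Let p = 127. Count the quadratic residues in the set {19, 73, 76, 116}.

3

(19/127) = +1 → QR.
(73/127) = +1 → QR.
(76/127) = +1 → QR.
(116/127) = -1 → non-residue.
Total quadratic residues among the 4: 3.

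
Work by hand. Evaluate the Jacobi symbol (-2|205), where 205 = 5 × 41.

-1

First reduce: -2 ≡ 203 (mod 205).
Reciprocity: 203 ≡ 3 and 205 ≡ 1 (mod 4), so (203/205) = +(205/203).
Reduce top mod 203: now compute (2/203).
Pull out 2: since 203 ≡ 3 (mod 8), (2/203) = -1.
Reached (1/203) = 1. Collecting the sign flips along the way, the symbol is -1.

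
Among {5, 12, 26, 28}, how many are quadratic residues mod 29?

2

(5/29) = +1 → QR.
(12/29) = -1 → non-residue.
(26/29) = -1 → non-residue.
(28/29) = +1 → QR.
Total quadratic residues among the 4: 2.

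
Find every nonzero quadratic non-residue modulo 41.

Square k = 1,…,20 (k and 41−k give the same square):
1²=1, 2²=4, 3²=9, 4²=16, 5²=25, 6²=36, 7²≡8, 8²≡23, 9²≡40, 10²≡18, 11²≡39, 12²≡21, 13²≡5, 14²≡32, 15²≡20, 16²≡10, 17²≡2, 18²≡37, 19²≡33, 20²≡31 (mod 41).
The residues are {1, 2, 4, 5, 8, 9, 10, 16, 18, 20, 21, 23, 25, 31, 32, 33, 36, 37, 39, 40}; the non-residues are the remaining 20 nonzero classes.

3, 6, 7, 11, 12, 13, 14, 15, 17, 19, 22, 24, 26, 27, 28, 29, 30, 34, 35, 38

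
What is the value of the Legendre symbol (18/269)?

Euler's criterion: (18/269) ≡ 18^134 (mod 269).
18^2 ≡ 55 (mod 269)
18^4 ≡ 66 (mod 269)
18^8 ≡ 52 (mod 269)
18^16 ≡ 14 (mod 269)
18^32 ≡ 196 (mod 269)
18^64 ≡ 218 (mod 269)
18^128 ≡ 180 (mod 269)
18^134 = 18^(128+4+2) ≡ 268 (mod 269).
Result is 268 ≡ −1, so (18/269) = −1.

-1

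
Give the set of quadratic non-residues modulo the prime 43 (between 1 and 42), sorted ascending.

Square k = 1,…,21 (k and 43−k give the same square):
1²=1, 2²=4, 3²=9, 4²=16, 5²=25, 6²=36, 7²≡6, 8²≡21, 9²≡38, 10²≡14, 11²≡35, 12²≡15, 13²≡40, 14²≡24, 15²≡10, 16²≡41, 17²≡31, 18²≡23, 19²≡17, 20²≡13, 21²≡11 (mod 43).
The residues are {1, 4, 6, 9, 10, 11, 13, 14, 15, 16, 17, 21, 23, 24, 25, 31, 35, 36, 38, 40, 41}; the non-residues are the remaining 21 nonzero classes.

2 3 5 7 8 12 18 19 20 22 26 27 28 29 30 32 33 34 37 39 42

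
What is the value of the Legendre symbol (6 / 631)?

Pull out 2: since 631 ≡ 7 (mod 8), (2/631) = +1.
Reciprocity: 3 ≡ 3 and 631 ≡ 3 (mod 4), so (3/631) = −(631/3).
Reduce top mod 3: now compute (1/3).
Reached (1/3) = 1. Collecting the sign flips along the way, the symbol is -1.

-1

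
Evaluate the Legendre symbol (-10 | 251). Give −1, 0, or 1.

1

First reduce: -10 ≡ 241 (mod 251).
Reciprocity: 241 ≡ 1 and 251 ≡ 3 (mod 4), so (241/251) = +(251/241).
Reduce top mod 241: now compute (10/241).
Pull out 2: since 241 ≡ 1 (mod 8), (2/241) = +1.
Reciprocity: 5 ≡ 1 and 241 ≡ 1 (mod 4), so (5/241) = +(241/5).
Reduce top mod 5: now compute (1/5).
Reached (1/5) = 1. Collecting the sign flips along the way, the symbol is +1.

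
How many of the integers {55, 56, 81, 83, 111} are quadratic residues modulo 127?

(55/127) = -1 → non-residue.
(56/127) = -1 → non-residue.
(81/127) = +1 → QR.
(83/127) = -1 → non-residue.
(111/127) = -1 → non-residue.
Total quadratic residues among the 5: 1.

1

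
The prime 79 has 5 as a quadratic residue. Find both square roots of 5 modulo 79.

20, 59

Since 79 ≡ 3 (mod 4), a square root of 5 is 5^((79+1)/4) = 5^20 mod 79.
Repeated squaring: 5^2≡25, 5^4≡72, 5^8≡49, 5^16≡31 (mod 79).
5^20 = 5^(16+4) ≡ 20 (mod 79).
Check: 20² = 400 ≡ 5 (mod 79). The two roots are 20 and 59.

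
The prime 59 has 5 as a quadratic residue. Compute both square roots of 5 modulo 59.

Since 59 ≡ 3 (mod 4), a square root of 5 is 5^((59+1)/4) = 5^15 mod 59.
Repeated squaring: 5^2≡25, 5^4≡35, 5^8≡45 (mod 59).
5^15 = 5^(8+4+2+1) ≡ 51 (mod 59).
Check: 51² = 2601 ≡ 5 (mod 59). The two roots are 8 and 51.

8, 51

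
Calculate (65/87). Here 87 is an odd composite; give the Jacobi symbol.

Reciprocity: 65 ≡ 1 and 87 ≡ 3 (mod 4), so (65/87) = +(87/65).
Reduce top mod 65: now compute (22/65).
Pull out 2: since 65 ≡ 1 (mod 8), (2/65) = +1.
Reciprocity: 11 ≡ 3 and 65 ≡ 1 (mod 4), so (11/65) = +(65/11).
Reduce top mod 11: now compute (10/11).
Pull out 2: since 11 ≡ 3 (mod 8), (2/11) = -1.
Reciprocity: 5 ≡ 1 and 11 ≡ 3 (mod 4), so (5/11) = +(11/5).
Reduce top mod 5: now compute (1/5).
Reached (1/5) = 1. Collecting the sign flips along the way, the symbol is -1.

-1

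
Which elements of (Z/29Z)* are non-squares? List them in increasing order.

Square k = 1,…,14 (k and 29−k give the same square):
1²=1, 2²=4, 3²=9, 4²=16, 5²=25, 6²≡7, 7²≡20, 8²≡6, 9²≡23, 10²≡13, 11²≡5, 12²≡28, 13²≡24, 14²≡22 (mod 29).
The residues are {1, 4, 5, 6, 7, 9, 13, 16, 20, 22, 23, 24, 25, 28}; the non-residues are the remaining 14 nonzero classes.

2 3 8 10 11 12 14 15 17 18 19 21 26 27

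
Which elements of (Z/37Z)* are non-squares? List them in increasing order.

2,5,6,8,13,14,15,17,18,19,20,22,23,24,29,31,32,35

Square k = 1,…,18 (k and 37−k give the same square):
1²=1, 2²=4, 3²=9, 4²=16, 5²=25, 6²=36, 7²≡12, 8²≡27, 9²≡7, 10²≡26, 11²≡10, 12²≡33, 13²≡21, 14²≡11, 15²≡3, 16²≡34, 17²≡30, 18²≡28 (mod 37).
The residues are {1, 3, 4, 7, 9, 10, 11, 12, 16, 21, 25, 26, 27, 28, 30, 33, 34, 36}; the non-residues are the remaining 18 nonzero classes.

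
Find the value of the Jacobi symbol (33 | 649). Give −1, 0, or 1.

0

Reciprocity: 33 ≡ 1 and 649 ≡ 1 (mod 4), so (33/649) = +(649/33).
Reduce top mod 33: now compute (22/33).
Pull out 2: since 33 ≡ 1 (mod 8), (2/33) = +1.
Reciprocity: 11 ≡ 3 and 33 ≡ 1 (mod 4), so (11/33) = +(33/11).
Reduce top mod 11: now compute (0/11).
Top reduces to 0: gcd > 1, so the symbol is 0.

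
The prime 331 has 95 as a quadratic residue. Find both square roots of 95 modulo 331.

Since 331 ≡ 3 (mod 4), a square root of 95 is 95^((331+1)/4) = 95^83 mod 331.
Repeated squaring: 95^2≡88, 95^4≡131, 95^8≡280, 95^16≡284, 95^32≡223, 95^64≡79 (mod 331).
95^83 = 95^(64+16+2+1) ≡ 169 (mod 331).
Check: 169² = 28561 ≡ 95 (mod 331). The two roots are 162 and 169.

162, 169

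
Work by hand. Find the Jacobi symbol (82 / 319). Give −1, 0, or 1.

1

Pull out 2: since 319 ≡ 7 (mod 8), (2/319) = +1.
Reciprocity: 41 ≡ 1 and 319 ≡ 3 (mod 4), so (41/319) = +(319/41).
Reduce top mod 41: now compute (32/41).
Pull out 2^5: since 41 ≡ 1 (mod 8), (2/41) = +1, so (2/41)^5 = +1.
Reached (1/41) = 1. Collecting the sign flips along the way, the symbol is +1.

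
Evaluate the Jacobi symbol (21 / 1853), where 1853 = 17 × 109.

Reciprocity: 21 ≡ 1 and 1853 ≡ 1 (mod 4), so (21/1853) = +(1853/21).
Reduce top mod 21: now compute (5/21).
Reciprocity: 5 ≡ 1 and 21 ≡ 1 (mod 4), so (5/21) = +(21/5).
Reduce top mod 5: now compute (1/5).
Reached (1/5) = 1. Collecting the sign flips along the way, the symbol is +1.

1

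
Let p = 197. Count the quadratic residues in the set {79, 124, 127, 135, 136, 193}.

(79/197) = -1 → non-residue.
(124/197) = -1 → non-residue.
(127/197) = +1 → QR.
(135/197) = +1 → QR.
(136/197) = +1 → QR.
(193/197) = +1 → QR.
Total quadratic residues among the 6: 4.

4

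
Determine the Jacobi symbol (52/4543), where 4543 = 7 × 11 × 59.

-1

Pull out 2^2: since 4543 ≡ 7 (mod 8), (2/4543) = +1, so (2/4543)^2 = +1.
Reciprocity: 13 ≡ 1 and 4543 ≡ 3 (mod 4), so (13/4543) = +(4543/13).
Reduce top mod 13: now compute (6/13).
Pull out 2: since 13 ≡ 5 (mod 8), (2/13) = -1.
Reciprocity: 3 ≡ 3 and 13 ≡ 1 (mod 4), so (3/13) = +(13/3).
Reduce top mod 3: now compute (1/3).
Reached (1/3) = 1. Collecting the sign flips along the way, the symbol is -1.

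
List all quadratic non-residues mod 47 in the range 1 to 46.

5,10,11,13,15,19,20,22,23,26,29,30,31,33,35,38,39,40,41,43,44,45,46

Square k = 1,…,23 (k and 47−k give the same square):
1²=1, 2²=4, 3²=9, 4²=16, 5²=25, 6²=36, 7²≡2, 8²≡17, 9²≡34, 10²≡6, 11²≡27, 12²≡3, 13²≡28, 14²≡8, 15²≡37, 16²≡21, 17²≡7, 18²≡42, 19²≡32, 20²≡24, 21²≡18, 22²≡14, 23²≡12 (mod 47).
The residues are {1, 2, 3, 4, 6, 7, 8, 9, 12, 14, 16, 17, 18, 21, 24, 25, 27, 28, 32, 34, 36, 37, 42}; the non-residues are the remaining 23 nonzero classes.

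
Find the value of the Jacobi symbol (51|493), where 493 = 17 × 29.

Reciprocity: 51 ≡ 3 and 493 ≡ 1 (mod 4), so (51/493) = +(493/51).
Reduce top mod 51: now compute (34/51).
Pull out 2: since 51 ≡ 3 (mod 8), (2/51) = -1.
Reciprocity: 17 ≡ 1 and 51 ≡ 3 (mod 4), so (17/51) = +(51/17).
Reduce top mod 17: now compute (0/17).
Top reduces to 0: gcd > 1, so the symbol is 0.

0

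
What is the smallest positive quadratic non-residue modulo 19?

2

(2/19) = −1, so 2 is the smallest positive non-residue mod 19.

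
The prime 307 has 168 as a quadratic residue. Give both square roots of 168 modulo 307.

Since 307 ≡ 3 (mod 4), a square root of 168 is 168^((307+1)/4) = 168^77 mod 307.
Repeated squaring: 168^2≡287, 168^4≡93, 168^8≡53, 168^16≡46, 168^32≡274, 168^64≡168 (mod 307).
168^77 = 168^(64+8+4+1) ≡ 274 (mod 307).
Check: 274² = 75076 ≡ 168 (mod 307). The two roots are 33 and 274.

33, 274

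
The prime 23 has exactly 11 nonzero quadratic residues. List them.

1, 2, 3, 4, 6, 8, 9, 12, 13, 16, 18

Square k = 1,…,11 (k and 23−k give the same square):
1²=1, 2²=4, 3²=9, 4²=16, 5²≡2, 6²≡13, 7²≡3, 8²≡18, 9²≡12, 10²≡8, 11²≡6 (mod 23).
So the quadratic residues mod 23 are {1, 2, 3, 4, 6, 8, 9, 12, 13, 16, 18}.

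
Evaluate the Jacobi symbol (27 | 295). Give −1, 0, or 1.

Reciprocity: 27 ≡ 3 and 295 ≡ 3 (mod 4), so (27/295) = −(295/27).
Reduce top mod 27: now compute (25/27).
Reciprocity: 25 ≡ 1 and 27 ≡ 3 (mod 4), so (25/27) = +(27/25).
Reduce top mod 25: now compute (2/25).
Pull out 2: since 25 ≡ 1 (mod 8), (2/25) = +1.
Reached (1/25) = 1. Collecting the sign flips along the way, the symbol is -1.

-1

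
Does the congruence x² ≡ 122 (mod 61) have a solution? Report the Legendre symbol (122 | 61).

0

First reduce: 122 ≡ 0 (mod 61).
Top reduces to 0: gcd > 1, so the symbol is 0.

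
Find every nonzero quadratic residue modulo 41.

1,2,4,5,8,9,10,16,18,20,21,23,25,31,32,33,36,37,39,40

Square k = 1,…,20 (k and 41−k give the same square):
1²=1, 2²=4, 3²=9, 4²=16, 5²=25, 6²=36, 7²≡8, 8²≡23, 9²≡40, 10²≡18, 11²≡39, 12²≡21, 13²≡5, 14²≡32, 15²≡20, 16²≡10, 17²≡2, 18²≡37, 19²≡33, 20²≡31 (mod 41).
So the quadratic residues mod 41 are {1, 2, 4, 5, 8, 9, 10, 16, 18, 20, 21, 23, 25, 31, 32, 33, 36, 37, 39, 40}.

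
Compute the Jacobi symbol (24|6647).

Pull out 2^3: since 6647 ≡ 7 (mod 8), (2/6647) = +1, so (2/6647)^3 = +1.
Reciprocity: 3 ≡ 3 and 6647 ≡ 3 (mod 4), so (3/6647) = −(6647/3).
Reduce top mod 3: now compute (2/3).
Pull out 2: since 3 ≡ 3 (mod 8), (2/3) = -1.
Reached (1/3) = 1. Collecting the sign flips along the way, the symbol is +1.

1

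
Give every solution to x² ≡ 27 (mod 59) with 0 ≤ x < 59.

26, 33

Since 59 ≡ 3 (mod 4), a square root of 27 is 27^((59+1)/4) = 27^15 mod 59.
Repeated squaring: 27^2≡21, 27^4≡28, 27^8≡17 (mod 59).
27^15 = 27^(8+4+2+1) ≡ 26 (mod 59).
Check: 26² = 676 ≡ 27 (mod 59). The two roots are 26 and 33.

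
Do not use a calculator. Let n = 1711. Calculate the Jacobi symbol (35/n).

Reciprocity: 35 ≡ 3 and 1711 ≡ 3 (mod 4), so (35/1711) = −(1711/35).
Reduce top mod 35: now compute (31/35).
Reciprocity: 31 ≡ 3 and 35 ≡ 3 (mod 4), so (31/35) = −(35/31).
Reduce top mod 31: now compute (4/31).
Pull out 2^2: since 31 ≡ 7 (mod 8), (2/31) = +1, so (2/31)^2 = +1.
Reached (1/31) = 1. Collecting the sign flips along the way, the symbol is +1.

1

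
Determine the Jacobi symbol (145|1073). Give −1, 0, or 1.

0

Reciprocity: 145 ≡ 1 and 1073 ≡ 1 (mod 4), so (145/1073) = +(1073/145).
Reduce top mod 145: now compute (58/145).
Pull out 2: since 145 ≡ 1 (mod 8), (2/145) = +1.
Reciprocity: 29 ≡ 1 and 145 ≡ 1 (mod 4), so (29/145) = +(145/29).
Reduce top mod 29: now compute (0/29).
Top reduces to 0: gcd > 1, so the symbol is 0.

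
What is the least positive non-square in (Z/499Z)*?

2

(2/499) = −1, so 2 is the smallest positive non-residue mod 499.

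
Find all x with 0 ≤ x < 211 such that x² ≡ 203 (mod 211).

Since 211 ≡ 3 (mod 4), a square root of 203 is 203^((211+1)/4) = 203^53 mod 211.
Repeated squaring: 203^2≡64, 203^4≡87, 203^8≡184, 203^16≡96, 203^32≡143 (mod 211).
203^53 = 203^(32+16+4+1) ≡ 25 (mod 211).
Check: 25² = 625 ≡ 203 (mod 211). The two roots are 25 and 186.

25, 186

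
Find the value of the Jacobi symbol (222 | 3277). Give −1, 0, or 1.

Pull out 2: since 3277 ≡ 5 (mod 8), (2/3277) = -1.
Reciprocity: 111 ≡ 3 and 3277 ≡ 1 (mod 4), so (111/3277) = +(3277/111).
Reduce top mod 111: now compute (58/111).
Pull out 2: since 111 ≡ 7 (mod 8), (2/111) = +1.
Reciprocity: 29 ≡ 1 and 111 ≡ 3 (mod 4), so (29/111) = +(111/29).
Reduce top mod 29: now compute (24/29).
Pull out 2^3: since 29 ≡ 5 (mod 8), (2/29) = -1, so (2/29)^3 = -1.
Reciprocity: 3 ≡ 3 and 29 ≡ 1 (mod 4), so (3/29) = +(29/3).
Reduce top mod 3: now compute (2/3).
Pull out 2: since 3 ≡ 3 (mod 8), (2/3) = -1.
Reached (1/3) = 1. Collecting the sign flips along the way, the symbol is -1.

-1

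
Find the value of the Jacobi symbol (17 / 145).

1

Reciprocity: 17 ≡ 1 and 145 ≡ 1 (mod 4), so (17/145) = +(145/17).
Reduce top mod 17: now compute (9/17).
Reciprocity: 9 ≡ 1 and 17 ≡ 1 (mod 4), so (9/17) = +(17/9).
Reduce top mod 9: now compute (8/9).
Pull out 2^3: since 9 ≡ 1 (mod 8), (2/9) = +1, so (2/9)^3 = +1.
Reached (1/9) = 1. Collecting the sign flips along the way, the symbol is +1.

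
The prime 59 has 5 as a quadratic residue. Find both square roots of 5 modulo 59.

8, 51

Since 59 ≡ 3 (mod 4), a square root of 5 is 5^((59+1)/4) = 5^15 mod 59.
Repeated squaring: 5^2≡25, 5^4≡35, 5^8≡45 (mod 59).
5^15 = 5^(8+4+2+1) ≡ 51 (mod 59).
Check: 51² = 2601 ≡ 5 (mod 59). The two roots are 8 and 51.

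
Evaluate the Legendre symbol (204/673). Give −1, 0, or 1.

Euler's criterion: (204/673) ≡ 204^336 (mod 673).
204^2 ≡ 563 (mod 673)
204^4 ≡ 659 (mod 673)
204^8 ≡ 196 (mod 673)
204^16 ≡ 55 (mod 673)
204^32 ≡ 333 (mod 673)
204^64 ≡ 517 (mod 673)
204^128 ≡ 108 (mod 673)
204^256 ≡ 223 (mod 673)
204^336 = 204^(256+64+16) ≡ 672 (mod 673).
Result is 672 ≡ −1, so (204/673) = −1.

-1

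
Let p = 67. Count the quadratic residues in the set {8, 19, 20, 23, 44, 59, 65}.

(8/67) = -1 → non-residue.
(19/67) = +1 → QR.
(20/67) = -1 → non-residue.
(23/67) = +1 → QR.
(44/67) = -1 → non-residue.
(59/67) = +1 → QR.
(65/67) = +1 → QR.
Total quadratic residues among the 7: 4.

4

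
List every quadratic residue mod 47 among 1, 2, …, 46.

1 2 3 4 6 7 8 9 12 14 16 17 18 21 24 25 27 28 32 34 36 37 42

Square k = 1,…,23 (k and 47−k give the same square):
1²=1, 2²=4, 3²=9, 4²=16, 5²=25, 6²=36, 7²≡2, 8²≡17, 9²≡34, 10²≡6, 11²≡27, 12²≡3, 13²≡28, 14²≡8, 15²≡37, 16²≡21, 17²≡7, 18²≡42, 19²≡32, 20²≡24, 21²≡18, 22²≡14, 23²≡12 (mod 47).
So the quadratic residues mod 47 are {1, 2, 3, 4, 6, 7, 8, 9, 12, 14, 16, 17, 18, 21, 24, 25, 27, 28, 32, 34, 36, 37, 42}.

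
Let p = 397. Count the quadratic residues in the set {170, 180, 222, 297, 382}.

(170/397) = -1 → non-residue.
(180/397) = -1 → non-residue.
(222/397) = -1 → non-residue.
(297/397) = +1 → QR.
(382/397) = -1 → non-residue.
Total quadratic residues among the 5: 1.

1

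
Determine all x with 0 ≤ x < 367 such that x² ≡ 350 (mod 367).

152, 215

Since 367 ≡ 3 (mod 4), a square root of 350 is 350^((367+1)/4) = 350^92 mod 367.
Repeated squaring: 350^2≡289, 350^4≡212, 350^8≡170, 350^16≡274, 350^32≡208, 350^64≡325 (mod 367).
350^92 = 350^(64+16+8+4) ≡ 215 (mod 367).
Check: 215² = 46225 ≡ 350 (mod 367). The two roots are 152 and 215.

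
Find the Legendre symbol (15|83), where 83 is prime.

-1

Euler's criterion: (15/83) ≡ 15^41 (mod 83).
15^2 ≡ 59 (mod 83)
15^4 ≡ 78 (mod 83)
15^8 ≡ 25 (mod 83)
15^16 ≡ 44 (mod 83)
15^32 ≡ 27 (mod 83)
15^41 = 15^(32+8+1) ≡ 82 (mod 83).
Result is 82 ≡ −1, so (15/83) = −1.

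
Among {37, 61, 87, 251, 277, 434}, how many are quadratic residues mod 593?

3

(37/593) = +1 → QR.
(61/593) = -1 → non-residue.
(87/593) = -1 → non-residue.
(251/593) = +1 → QR.
(277/593) = +1 → QR.
(434/593) = -1 → non-residue.
Total quadratic residues among the 6: 3.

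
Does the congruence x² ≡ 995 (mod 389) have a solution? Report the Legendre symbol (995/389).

Euler's criterion: (995/389) ≡ 217^194 (mod 389).
217^2 ≡ 20 (mod 389)
217^4 ≡ 11 (mod 389)
217^8 ≡ 121 (mod 389)
217^16 ≡ 248 (mod 389)
217^32 ≡ 42 (mod 389)
217^64 ≡ 208 (mod 389)
217^128 ≡ 85 (mod 389)
217^194 = 217^(128+64+2) ≡ 388 (mod 389).
Result is 388 ≡ −1, so (995/389) = −1.

-1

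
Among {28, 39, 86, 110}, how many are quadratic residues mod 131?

2

(28/131) = +1 → QR.
(39/131) = +1 → QR.
(86/131) = -1 → non-residue.
(110/131) = -1 → non-residue.
Total quadratic residues among the 4: 2.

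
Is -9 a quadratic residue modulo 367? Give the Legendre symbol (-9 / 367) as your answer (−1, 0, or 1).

-1

Euler's criterion: (-9/367) ≡ 358^183 (mod 367).
358^2 ≡ 81 (mod 367)
358^4 ≡ 322 (mod 367)
358^8 ≡ 190 (mod 367)
358^16 ≡ 134 (mod 367)
358^32 ≡ 340 (mod 367)
358^64 ≡ 362 (mod 367)
358^128 ≡ 25 (mod 367)
358^183 = 358^(128+32+16+4+2+1) ≡ 366 (mod 367).
Result is 366 ≡ −1, so (-9/367) = −1.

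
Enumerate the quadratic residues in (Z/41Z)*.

Square k = 1,…,20 (k and 41−k give the same square):
1²=1, 2²=4, 3²=9, 4²=16, 5²=25, 6²=36, 7²≡8, 8²≡23, 9²≡40, 10²≡18, 11²≡39, 12²≡21, 13²≡5, 14²≡32, 15²≡20, 16²≡10, 17²≡2, 18²≡37, 19²≡33, 20²≡31 (mod 41).
So the quadratic residues mod 41 are {1, 2, 4, 5, 8, 9, 10, 16, 18, 20, 21, 23, 25, 31, 32, 33, 36, 37, 39, 40}.

1,2,4,5,8,9,10,16,18,20,21,23,25,31,32,33,36,37,39,40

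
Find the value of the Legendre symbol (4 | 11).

Pull out 2^2: since 11 ≡ 3 (mod 8), (2/11) = -1, so (2/11)^2 = +1.
Reached (1/11) = 1. Collecting the sign flips along the way, the symbol is +1.

1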